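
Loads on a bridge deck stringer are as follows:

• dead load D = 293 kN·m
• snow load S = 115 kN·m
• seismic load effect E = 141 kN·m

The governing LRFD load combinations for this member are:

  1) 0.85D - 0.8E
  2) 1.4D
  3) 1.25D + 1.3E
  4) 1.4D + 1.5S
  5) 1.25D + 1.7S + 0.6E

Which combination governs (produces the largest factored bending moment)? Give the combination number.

Combination 5

1) 0.85(293) - 0.8(141) = 249.05 - 112.80 = 136.25
2) 1.4(293) = 410.20
3) 1.25(293) + 1.3(141) = 366.25 + 183.30 = 549.55
4) 1.4(293) + 1.5(115) = 410.20 + 172.50 = 582.70
5) 1.25(293) + 1.7(115) + 0.6(141) = 366.25 + 195.50 + 84.60 = 646.35
The largest value is 646.35 kN·m from combination 5.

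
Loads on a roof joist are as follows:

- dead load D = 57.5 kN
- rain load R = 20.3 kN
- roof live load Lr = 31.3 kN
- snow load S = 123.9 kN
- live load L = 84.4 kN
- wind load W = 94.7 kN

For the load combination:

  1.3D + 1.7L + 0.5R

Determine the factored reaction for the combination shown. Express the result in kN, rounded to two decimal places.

228.38 kN

1.3(57.5) + 1.7(84.4) + 0.5(20.3) = 74.75 + 143.48 + 10.15 = 228.38
V_u = 228.38 kN.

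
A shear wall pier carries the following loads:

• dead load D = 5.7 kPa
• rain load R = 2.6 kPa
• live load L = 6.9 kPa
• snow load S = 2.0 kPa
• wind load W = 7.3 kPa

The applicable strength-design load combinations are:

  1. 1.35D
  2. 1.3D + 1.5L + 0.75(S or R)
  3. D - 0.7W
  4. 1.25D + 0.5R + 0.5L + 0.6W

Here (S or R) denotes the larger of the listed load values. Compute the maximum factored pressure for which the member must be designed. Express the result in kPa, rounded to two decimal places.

19.71 kPa

(S or R) → R = 2.6 kPa.
1. 1.35(5.7) = 7.70
2. 1.3(5.7) + 1.5(6.9) + 0.75(2.6) = 7.41 + 10.35 + 1.95 = 19.71
3. 1.0(5.7) - 0.7(7.3) = 5.70 - 5.11 = 0.59
4. 1.25(5.7) + 0.5(2.6) + 0.5(6.9) + 0.6(7.3) = 7.13 + 1.30 + 3.45 + 4.38 = 16.26
Combination 2 governs: p_u = 19.71 kPa.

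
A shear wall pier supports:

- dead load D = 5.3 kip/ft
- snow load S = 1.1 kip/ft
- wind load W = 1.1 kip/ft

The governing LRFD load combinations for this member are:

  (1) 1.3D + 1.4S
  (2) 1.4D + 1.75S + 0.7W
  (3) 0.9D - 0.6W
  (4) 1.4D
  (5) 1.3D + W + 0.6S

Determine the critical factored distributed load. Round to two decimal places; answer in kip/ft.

10.12 kip/ft

(1) 1.3(5.3) + 1.4(1.1) = 6.89 + 1.54 = 8.43
(2) 1.4(5.3) + 1.75(1.1) + 0.7(1.1) = 7.42 + 1.93 + 0.77 = 10.12
(3) 0.9(5.3) - 0.6(1.1) = 4.77 - 0.66 = 4.11
(4) 1.4(5.3) = 7.42
(5) 1.3(5.3) + 1.0(1.1) + 0.6(1.1) = 6.89 + 1.10 + 0.66 = 8.65
The controlling combination is 2, giving 10.12 kip/ft.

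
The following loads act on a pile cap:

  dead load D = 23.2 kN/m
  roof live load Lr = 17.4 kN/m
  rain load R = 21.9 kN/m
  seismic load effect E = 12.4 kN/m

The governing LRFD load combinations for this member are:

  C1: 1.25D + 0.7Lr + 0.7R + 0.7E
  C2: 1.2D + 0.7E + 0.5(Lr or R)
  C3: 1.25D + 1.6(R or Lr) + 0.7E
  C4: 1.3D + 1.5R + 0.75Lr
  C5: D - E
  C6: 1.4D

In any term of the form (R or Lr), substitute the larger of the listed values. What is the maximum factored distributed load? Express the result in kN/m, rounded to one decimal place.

76.1 kN/m

(Lr or R) → R = 21.9 kN/m; (R or Lr) → R = 21.9 kN/m.
C1: 1.25(23.2) + 0.7(17.4) + 0.7(21.9) + 0.7(12.4) = 29.0 + 12.2 + 15.3 + 8.7 = 65.2
C2: 1.2(23.2) + 0.7(12.4) + 0.5(21.9) = 27.8 + 8.7 + 11.0 = 47.5
C3: 1.25(23.2) + 1.6(21.9) + 0.7(12.4) = 29.0 + 35.0 + 8.7 = 72.7
C4: 1.3(23.2) + 1.5(21.9) + 0.75(17.4) = 76.1
C5: 1.0(23.2) - 1.0(12.4) = 23.2 - 12.4 = 10.8
C6: 1.4(23.2) = 32.5
Combination 4 governs: w_u = 76.1 kN/m.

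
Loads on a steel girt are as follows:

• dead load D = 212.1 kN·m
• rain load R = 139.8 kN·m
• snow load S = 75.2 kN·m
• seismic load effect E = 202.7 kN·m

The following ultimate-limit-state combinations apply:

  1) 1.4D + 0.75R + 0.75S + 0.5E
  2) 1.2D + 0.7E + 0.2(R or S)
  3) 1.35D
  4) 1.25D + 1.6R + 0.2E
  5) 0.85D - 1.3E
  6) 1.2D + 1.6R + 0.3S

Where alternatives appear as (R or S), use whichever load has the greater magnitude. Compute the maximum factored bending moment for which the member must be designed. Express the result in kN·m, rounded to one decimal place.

559.5 kN·m

(R or S) → R = 139.8 kN·m.
1) 1.4(212.1) + 0.75(139.8) + 0.75(75.2) + 0.5(202.7) = 559.5
2) 1.2(212.1) + 0.7(202.7) + 0.2(139.8) = 424.4
3) 1.35(212.1) = 286.3
4) 1.25(212.1) + 1.6(139.8) + 0.2(202.7) = 529.3
5) 0.85(212.1) - 1.3(202.7) = -83.2
6) 1.2(212.1) + 1.6(139.8) + 0.3(75.2) = 500.8
Combination 1 governs: M_u = 559.5 kN·m.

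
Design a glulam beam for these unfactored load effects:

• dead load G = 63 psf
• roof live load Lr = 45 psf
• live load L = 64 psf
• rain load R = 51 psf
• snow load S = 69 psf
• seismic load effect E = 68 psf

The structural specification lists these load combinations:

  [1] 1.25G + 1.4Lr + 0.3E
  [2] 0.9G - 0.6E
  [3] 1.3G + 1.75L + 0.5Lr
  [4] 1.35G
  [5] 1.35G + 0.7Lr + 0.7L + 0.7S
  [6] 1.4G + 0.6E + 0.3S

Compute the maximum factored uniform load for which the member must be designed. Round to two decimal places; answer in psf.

[1] 1.25(63) + 1.4(45) + 0.3(68) = 78.75 + 63.00 + 20.40 = 162.15
[2] 0.9(63) - 0.6(68) = 56.70 - 40.80 = 15.90
[3] 1.3(63) + 1.75(64) + 0.5(45) = 81.90 + 112.00 + 22.50 = 216.40
[4] 1.35(63) = 85.05
[5] 1.35(63) + 0.7(45) + 0.7(64) + 0.7(69) = 85.05 + 31.50 + 44.80 + 48.30 = 209.65
[6] 1.4(63) + 0.6(68) + 0.3(69) = 88.20 + 40.80 + 20.70 = 149.70
Maximum is from combination 3.

216.40 psf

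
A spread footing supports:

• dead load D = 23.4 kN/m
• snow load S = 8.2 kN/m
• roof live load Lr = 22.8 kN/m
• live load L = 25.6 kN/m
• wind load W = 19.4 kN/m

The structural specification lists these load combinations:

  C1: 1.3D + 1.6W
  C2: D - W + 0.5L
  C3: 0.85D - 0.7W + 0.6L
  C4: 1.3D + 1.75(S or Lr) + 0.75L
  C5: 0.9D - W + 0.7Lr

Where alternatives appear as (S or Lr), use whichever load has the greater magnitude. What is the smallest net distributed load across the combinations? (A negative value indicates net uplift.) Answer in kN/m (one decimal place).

(S or Lr) → Lr = 22.8 kN/m.
C1: 1.3(23.4) + 1.6(19.4) = 61.5
C2: 1.0(23.4) - 1.0(19.4) + 0.5(25.6) = 16.8
C3: 0.85(23.4) - 0.7(19.4) + 0.6(25.6) = 21.7
C4: 1.3(23.4) + 1.75(22.8) + 0.75(25.6) = 89.5
C5: 0.9(23.4) - 1.0(19.4) + 0.7(22.8) = 17.6
Combination 2 gives the minimum: 16.8 kN/m.

16.8 kN/m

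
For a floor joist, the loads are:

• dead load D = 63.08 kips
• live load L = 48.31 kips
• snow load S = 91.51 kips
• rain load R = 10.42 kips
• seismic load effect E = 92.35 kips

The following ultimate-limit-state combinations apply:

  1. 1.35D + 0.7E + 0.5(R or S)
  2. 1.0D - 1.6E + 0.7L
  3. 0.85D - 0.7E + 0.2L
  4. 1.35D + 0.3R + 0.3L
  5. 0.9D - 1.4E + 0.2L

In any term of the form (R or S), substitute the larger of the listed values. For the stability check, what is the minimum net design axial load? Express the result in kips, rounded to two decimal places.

(R or S) → S = 91.51 kips.
1. 1.35(63.08) + 0.7(92.35) + 0.5(91.51) = 195.56
2. 1.0(63.08) - 1.6(92.35) + 0.7(48.31) = -50.86
3. 0.85(63.08) - 0.7(92.35) + 0.2(48.31) = -1.37
4. 1.35(63.08) + 0.3(10.42) + 0.3(48.31) = 102.78
5. 0.9(63.08) - 1.4(92.35) + 0.2(48.31) = -62.86
Combination 5 gives the minimum: -62.86 kips.

-62.86 kips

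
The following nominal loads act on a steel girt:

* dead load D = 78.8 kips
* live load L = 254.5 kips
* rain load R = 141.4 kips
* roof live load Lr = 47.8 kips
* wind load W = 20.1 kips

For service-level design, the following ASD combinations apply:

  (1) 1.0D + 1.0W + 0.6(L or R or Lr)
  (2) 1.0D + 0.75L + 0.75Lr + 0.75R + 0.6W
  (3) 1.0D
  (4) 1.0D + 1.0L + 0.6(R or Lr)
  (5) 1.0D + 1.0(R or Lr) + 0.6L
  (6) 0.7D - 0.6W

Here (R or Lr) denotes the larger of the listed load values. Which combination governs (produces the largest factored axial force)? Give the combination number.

Combination 2

(L or R or Lr) → L = 254.5 kips; (R or Lr) → R = 141.4 kips.
(1) 1.0(78.8) + 1.0(20.1) + 0.6(254.5) = 78.80 + 20.10 + 152.70 = 251.60
(2) 1.0(78.8) + 0.75(254.5) + 0.75(47.8) + 0.75(141.4) + 0.6(20.1) = 78.80 + 190.88 + 35.85 + 106.05 + 12.06 = 423.64
(3) 1.0(78.8) = 78.80
(4) 1.0(78.8) + 1.0(254.5) + 0.6(141.4) = 78.80 + 254.50 + 84.84 = 418.14
(5) 1.0(78.8) + 1.0(141.4) + 0.6(254.5) = 78.80 + 141.40 + 152.70 = 372.90
(6) 0.7(78.8) - 0.6(20.1) = 55.16 - 12.06 = 43.10
The largest value is 423.64 kips from combination 2.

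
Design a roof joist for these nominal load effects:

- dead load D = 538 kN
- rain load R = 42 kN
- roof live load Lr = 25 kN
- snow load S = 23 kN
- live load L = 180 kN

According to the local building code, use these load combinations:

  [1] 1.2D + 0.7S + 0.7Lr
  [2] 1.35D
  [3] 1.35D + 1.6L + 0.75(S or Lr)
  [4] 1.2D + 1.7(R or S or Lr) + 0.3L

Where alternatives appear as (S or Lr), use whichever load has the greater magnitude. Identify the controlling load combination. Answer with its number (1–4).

(S or Lr) → Lr = 25 kN; (R or S or Lr) → R = 42 kN.
[1] 1.2(538) + 0.7(23) + 0.7(25) = 645.6 + 16.1 + 17.5 = 679.2
[2] 1.35(538) = 726.3
[3] 1.35(538) + 1.6(180) + 0.75(25) = 726.3 + 288.0 + 18.8 = 1033.1
[4] 1.2(538) + 1.7(42) + 0.3(180) = 645.6 + 71.4 + 54.0 = 771.0
The largest value is 1033.1 kN from combination 3.

Combination 3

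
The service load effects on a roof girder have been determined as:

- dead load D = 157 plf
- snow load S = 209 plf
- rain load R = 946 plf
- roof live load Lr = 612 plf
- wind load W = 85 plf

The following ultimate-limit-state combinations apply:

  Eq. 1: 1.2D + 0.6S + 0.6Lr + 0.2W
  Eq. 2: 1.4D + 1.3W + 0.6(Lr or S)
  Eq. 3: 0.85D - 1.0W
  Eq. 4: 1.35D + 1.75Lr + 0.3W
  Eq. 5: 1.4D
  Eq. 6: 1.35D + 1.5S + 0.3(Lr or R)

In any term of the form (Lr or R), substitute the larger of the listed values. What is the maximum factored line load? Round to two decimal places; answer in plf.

1308.45 plf

(Lr or S) → Lr = 612 plf; (Lr or R) → R = 946 plf.
Eq. 1: 1.2(157) + 0.6(209) + 0.6(612) + 0.2(85) = 188.40 + 125.40 + 367.20 + 17.00 = 698.00
Eq. 2: 1.4(157) + 1.3(85) + 0.6(612) = 219.80 + 110.50 + 367.20 = 697.50
Eq. 3: 0.85(157) - 1.0(85) = 133.45 - 85.00 = 48.45
Eq. 4: 1.35(157) + 1.75(612) + 0.3(85) = 211.95 + 1071.00 + 25.50 = 1308.45
Eq. 5: 1.4(157) = 219.80
Eq. 6: 1.35(157) + 1.5(209) + 0.3(946) = 211.95 + 313.50 + 283.80 = 809.25
Maximum is from combination 4.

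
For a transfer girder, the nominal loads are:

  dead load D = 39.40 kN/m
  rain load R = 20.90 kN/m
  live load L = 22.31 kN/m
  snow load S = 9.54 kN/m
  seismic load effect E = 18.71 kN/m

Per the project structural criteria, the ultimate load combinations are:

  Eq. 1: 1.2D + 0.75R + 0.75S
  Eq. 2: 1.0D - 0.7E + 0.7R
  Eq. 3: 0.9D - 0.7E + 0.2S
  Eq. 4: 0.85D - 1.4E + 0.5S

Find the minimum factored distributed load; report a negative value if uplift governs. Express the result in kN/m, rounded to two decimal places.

12.07 kN/m

Eq. 1: 1.2(39.40) + 0.75(20.90) + 0.75(9.54) = 70.11
Eq. 2: 1.0(39.40) - 0.7(18.71) + 0.7(20.90) = 39.40 - 13.10 + 14.63 = 40.93
Eq. 3: 0.9(39.40) - 0.7(18.71) + 0.2(9.54) = 35.46 - 13.10 + 1.91 = 24.27
Eq. 4: 0.85(39.40) - 1.4(18.71) + 0.5(9.54) = 33.49 - 26.19 + 4.77 = 12.07
Combination 4 gives the minimum: 12.07 kN/m.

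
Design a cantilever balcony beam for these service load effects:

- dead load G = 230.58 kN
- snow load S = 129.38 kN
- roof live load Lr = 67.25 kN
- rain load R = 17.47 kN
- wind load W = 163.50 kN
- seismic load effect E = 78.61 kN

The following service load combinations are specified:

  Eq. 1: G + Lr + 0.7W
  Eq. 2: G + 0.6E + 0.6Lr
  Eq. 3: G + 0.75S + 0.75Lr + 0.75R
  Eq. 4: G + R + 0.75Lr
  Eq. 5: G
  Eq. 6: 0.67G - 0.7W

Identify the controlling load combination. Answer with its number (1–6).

Combination 1

Eq. 1: 1.0(230.58) + 1.0(67.25) + 0.7(163.50) = 230.58 + 67.25 + 114.45 = 412.28
Eq. 2: 1.0(230.58) + 0.6(78.61) + 0.6(67.25) = 230.58 + 47.17 + 40.35 = 318.10
Eq. 3: 1.0(230.58) + 0.75(129.38) + 0.75(67.25) + 0.75(17.47) = 230.58 + 97.04 + 50.44 + 13.10 = 391.16
Eq. 4: 1.0(230.58) + 1.0(17.47) + 0.75(67.25) = 230.58 + 17.47 + 50.44 = 298.49
Eq. 5: 1.0(230.58) = 230.58
Eq. 6: 0.67(230.58) - 0.7(163.50) = 154.49 - 114.45 = 40.04
The largest value is 412.28 kN from combination 1.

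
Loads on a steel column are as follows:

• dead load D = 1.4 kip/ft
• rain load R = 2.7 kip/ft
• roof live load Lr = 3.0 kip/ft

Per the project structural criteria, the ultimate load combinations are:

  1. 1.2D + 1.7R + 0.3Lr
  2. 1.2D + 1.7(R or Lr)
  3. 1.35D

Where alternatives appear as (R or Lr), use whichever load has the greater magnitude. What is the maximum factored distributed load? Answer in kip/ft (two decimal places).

7.17 kip/ft

(R or Lr) → Lr = 3.0 kip/ft.
1. 1.2(1.4) + 1.7(2.7) + 0.3(3.0) = 7.17
2. 1.2(1.4) + 1.7(3.0) = 6.78
3. 1.35(1.4) = 1.89
Maximum is from combination 1.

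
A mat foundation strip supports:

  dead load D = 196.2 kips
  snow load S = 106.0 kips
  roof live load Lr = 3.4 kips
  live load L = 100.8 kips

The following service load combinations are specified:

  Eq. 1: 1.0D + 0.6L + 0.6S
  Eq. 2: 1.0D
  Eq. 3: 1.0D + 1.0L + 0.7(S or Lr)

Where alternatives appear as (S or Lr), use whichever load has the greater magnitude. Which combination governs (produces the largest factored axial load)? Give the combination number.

Combination 3

(S or Lr) → S = 106.0 kips.
Eq. 1: 1.0(196.2) + 0.6(100.8) + 0.6(106.0) = 196.2 + 60.5 + 63.6 = 320.3
Eq. 2: 1.0(196.2) = 196.2
Eq. 3: 1.0(196.2) + 1.0(100.8) + 0.7(106.0) = 196.2 + 100.8 + 74.2 = 371.2
The largest value is 371.2 kips from combination 3.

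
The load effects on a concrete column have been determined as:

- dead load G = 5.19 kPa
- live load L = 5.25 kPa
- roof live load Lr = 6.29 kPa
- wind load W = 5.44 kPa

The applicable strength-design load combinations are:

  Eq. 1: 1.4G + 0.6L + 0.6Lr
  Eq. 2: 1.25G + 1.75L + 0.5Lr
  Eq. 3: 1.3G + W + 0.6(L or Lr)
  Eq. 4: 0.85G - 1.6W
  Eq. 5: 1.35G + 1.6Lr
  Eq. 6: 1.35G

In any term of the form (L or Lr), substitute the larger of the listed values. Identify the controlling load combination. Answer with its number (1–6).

(L or Lr) → Lr = 6.29 kPa.
Eq. 1: 1.4(5.19) + 0.6(5.25) + 0.6(6.29) = 7.27 + 3.15 + 3.77 = 14.19
Eq. 2: 1.25(5.19) + 1.75(5.25) + 0.5(6.29) = 18.82
Eq. 3: 1.3(5.19) + 1.0(5.44) + 0.6(6.29) = 6.75 + 5.44 + 3.77 = 15.96
Eq. 4: 0.85(5.19) - 1.6(5.44) = 4.41 - 8.70 = -4.29
Eq. 5: 1.35(5.19) + 1.6(6.29) = 7.01 + 10.06 = 17.07
Eq. 6: 1.35(5.19) = 7.01
The largest value is 18.82 kPa from combination 2.

Combination 2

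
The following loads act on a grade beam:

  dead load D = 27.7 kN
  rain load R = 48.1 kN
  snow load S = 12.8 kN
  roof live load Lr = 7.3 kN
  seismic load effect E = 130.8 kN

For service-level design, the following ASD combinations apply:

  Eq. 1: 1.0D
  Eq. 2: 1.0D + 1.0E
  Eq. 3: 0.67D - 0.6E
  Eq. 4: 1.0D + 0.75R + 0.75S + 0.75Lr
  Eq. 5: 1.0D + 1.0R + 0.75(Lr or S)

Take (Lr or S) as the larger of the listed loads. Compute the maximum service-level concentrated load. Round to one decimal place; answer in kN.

(Lr or S) → S = 12.8 kN.
Eq. 1: 1.0(27.7) = 27.7
Eq. 2: 1.0(27.7) + 1.0(130.8) = 27.7 + 130.8 = 158.5
Eq. 3: 0.67(27.7) - 0.6(130.8) = 18.6 - 78.5 = -59.9
Eq. 4: 1.0(27.7) + 0.75(48.1) + 0.75(12.8) + 0.75(7.3) = 27.7 + 36.1 + 9.6 + 5.5 = 78.9
Eq. 5: 1.0(27.7) + 1.0(48.1) + 0.75(12.8) = 27.7 + 48.1 + 9.6 = 85.4
Combination 2 governs: P = 158.5 kN.

158.5 kN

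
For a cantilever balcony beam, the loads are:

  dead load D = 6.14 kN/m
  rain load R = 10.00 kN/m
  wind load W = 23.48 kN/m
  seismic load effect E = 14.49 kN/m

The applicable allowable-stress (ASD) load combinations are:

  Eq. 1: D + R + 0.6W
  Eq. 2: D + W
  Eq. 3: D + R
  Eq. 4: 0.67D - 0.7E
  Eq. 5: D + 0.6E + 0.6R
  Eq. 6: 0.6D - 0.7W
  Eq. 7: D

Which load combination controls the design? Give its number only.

Combination 1

Eq. 1: 1.0(6.14) + 1.0(10.00) + 0.6(23.48) = 6.14 + 10.00 + 14.09 = 30.23
Eq. 2: 1.0(6.14) + 1.0(23.48) = 6.14 + 23.48 = 29.62
Eq. 3: 1.0(6.14) + 1.0(10.00) = 6.14 + 10.00 = 16.14
Eq. 4: 0.67(6.14) - 0.7(14.49) = 4.11 - 10.14 = -6.03
Eq. 5: 1.0(6.14) + 0.6(14.49) + 0.6(10.00) = 6.14 + 8.69 + 6.00 = 20.83
Eq. 6: 0.6(6.14) - 0.7(23.48) = -12.75
Eq. 7: 1.0(6.14) = 6.14
The largest value is 30.23 kN/m from combination 1.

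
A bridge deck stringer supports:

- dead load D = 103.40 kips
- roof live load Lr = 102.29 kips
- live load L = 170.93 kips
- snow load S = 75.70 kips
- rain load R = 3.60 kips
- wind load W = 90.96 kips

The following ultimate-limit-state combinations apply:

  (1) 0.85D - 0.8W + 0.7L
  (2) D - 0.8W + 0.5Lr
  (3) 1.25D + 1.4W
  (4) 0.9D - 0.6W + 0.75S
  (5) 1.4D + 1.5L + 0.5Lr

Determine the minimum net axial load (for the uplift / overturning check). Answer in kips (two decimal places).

(1) 0.85(103.40) - 0.8(90.96) + 0.7(170.93) = 87.89 - 72.77 + 119.65 = 134.77
(2) 1.0(103.40) - 0.8(90.96) + 0.5(102.29) = 103.40 - 72.77 + 51.15 = 81.78
(3) 1.25(103.40) + 1.4(90.96) = 129.25 + 127.34 = 256.59
(4) 0.9(103.40) - 0.6(90.96) + 0.75(75.70) = 93.06 - 54.58 + 56.78 = 95.26
(5) 1.4(103.40) + 1.5(170.93) + 0.5(102.29) = 452.30
Combination 2 gives the minimum: 81.78 kips.

81.78 kips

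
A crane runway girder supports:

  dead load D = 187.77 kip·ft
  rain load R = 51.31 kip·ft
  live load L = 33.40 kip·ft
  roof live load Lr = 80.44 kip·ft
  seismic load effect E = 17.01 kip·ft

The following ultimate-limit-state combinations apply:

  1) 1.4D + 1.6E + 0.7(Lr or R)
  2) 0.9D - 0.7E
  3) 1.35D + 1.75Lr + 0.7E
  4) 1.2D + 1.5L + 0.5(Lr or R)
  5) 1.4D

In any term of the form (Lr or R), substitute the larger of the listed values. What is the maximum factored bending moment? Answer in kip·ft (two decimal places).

(Lr or R) → Lr = 80.44 kip·ft.
1) 1.4(187.77) + 1.6(17.01) + 0.7(80.44) = 346.40
2) 0.9(187.77) - 0.7(17.01) = 157.09
3) 1.35(187.77) + 1.75(80.44) + 0.7(17.01) = 253.49 + 140.77 + 11.91 = 406.17
4) 1.2(187.77) + 1.5(33.40) + 0.5(80.44) = 225.32 + 50.10 + 40.22 = 315.64
5) 1.4(187.77) = 262.88
Maximum is from combination 3.

406.17 kip·ft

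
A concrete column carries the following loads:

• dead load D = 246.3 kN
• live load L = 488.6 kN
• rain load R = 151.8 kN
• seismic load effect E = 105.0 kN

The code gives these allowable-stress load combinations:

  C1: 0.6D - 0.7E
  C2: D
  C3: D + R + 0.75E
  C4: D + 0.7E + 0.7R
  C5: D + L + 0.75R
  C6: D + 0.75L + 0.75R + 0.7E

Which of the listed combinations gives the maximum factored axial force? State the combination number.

C1: 0.6(246.3) - 0.7(105.0) = 147.8 - 73.5 = 74.3
C2: 1.0(246.3) = 246.3
C3: 1.0(246.3) + 1.0(151.8) + 0.75(105.0) = 246.3 + 151.8 + 78.8 = 476.9
C4: 1.0(246.3) + 0.7(105.0) + 0.7(151.8) = 246.3 + 73.5 + 106.3 = 426.1
C5: 1.0(246.3) + 1.0(488.6) + 0.75(151.8) = 246.3 + 488.6 + 113.9 = 848.8
C6: 1.0(246.3) + 0.75(488.6) + 0.75(151.8) + 0.7(105.0) = 800.1
The largest value is 848.8 kN from combination 5.

Combination 5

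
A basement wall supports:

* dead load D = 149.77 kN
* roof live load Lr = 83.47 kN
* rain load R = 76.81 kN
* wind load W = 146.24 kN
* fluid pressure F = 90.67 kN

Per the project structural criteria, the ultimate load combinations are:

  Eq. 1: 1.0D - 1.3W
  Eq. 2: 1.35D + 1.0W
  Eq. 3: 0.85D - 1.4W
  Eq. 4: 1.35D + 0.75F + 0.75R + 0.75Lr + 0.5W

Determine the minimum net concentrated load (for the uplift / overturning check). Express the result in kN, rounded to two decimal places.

Eq. 1: 1.0(149.77) - 1.3(146.24) = 149.77 - 190.11 = -40.34
Eq. 2: 1.35(149.77) + 1.0(146.24) = 202.19 + 146.24 = 348.43
Eq. 3: 0.85(149.77) - 1.4(146.24) = -77.43
Eq. 4: 1.35(149.77) + 0.75(90.67) + 0.75(76.81) + 0.75(83.47) + 0.5(146.24) = 202.19 + 68.00 + 57.61 + 62.60 + 73.12 = 463.52
Combination 3 gives the minimum: -77.43 kN.

-77.43 kN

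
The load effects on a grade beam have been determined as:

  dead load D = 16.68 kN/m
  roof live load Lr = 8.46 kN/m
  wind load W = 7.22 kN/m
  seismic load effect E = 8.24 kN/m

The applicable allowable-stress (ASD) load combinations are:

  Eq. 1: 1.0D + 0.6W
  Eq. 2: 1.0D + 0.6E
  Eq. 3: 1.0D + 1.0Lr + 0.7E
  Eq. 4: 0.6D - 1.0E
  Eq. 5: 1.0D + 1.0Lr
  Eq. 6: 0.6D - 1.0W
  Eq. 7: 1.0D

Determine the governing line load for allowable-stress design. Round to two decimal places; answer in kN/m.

30.91 kN/m

Eq. 1: 1.0(16.68) + 0.6(7.22) = 21.01
Eq. 2: 1.0(16.68) + 0.6(8.24) = 21.62
Eq. 3: 1.0(16.68) + 1.0(8.46) + 0.7(8.24) = 30.91
Eq. 4: 0.6(16.68) - 1.0(8.24) = 1.77
Eq. 5: 1.0(16.68) + 1.0(8.46) = 25.14
Eq. 6: 0.6(16.68) - 1.0(7.22) = 2.79
Eq. 7: 1.0(16.68) = 16.68
Maximum is from combination 3.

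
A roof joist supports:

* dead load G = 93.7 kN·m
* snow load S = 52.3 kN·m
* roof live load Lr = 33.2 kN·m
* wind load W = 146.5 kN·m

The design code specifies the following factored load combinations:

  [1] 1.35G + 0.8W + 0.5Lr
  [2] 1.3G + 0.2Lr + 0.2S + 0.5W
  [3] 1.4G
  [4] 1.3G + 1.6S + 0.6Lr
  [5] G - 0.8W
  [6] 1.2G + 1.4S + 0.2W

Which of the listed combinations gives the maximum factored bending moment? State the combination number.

Combination 1

[1] 1.35(93.7) + 0.8(146.5) + 0.5(33.2) = 260.3
[2] 1.3(93.7) + 0.2(33.2) + 0.2(52.3) + 0.5(146.5) = 212.2
[3] 1.4(93.7) = 131.2
[4] 1.3(93.7) + 1.6(52.3) + 0.6(33.2) = 225.4
[5] 1.0(93.7) - 0.8(146.5) = -23.5
[6] 1.2(93.7) + 1.4(52.3) + 0.2(146.5) = 215.0
The largest value is 260.3 kN·m from combination 1.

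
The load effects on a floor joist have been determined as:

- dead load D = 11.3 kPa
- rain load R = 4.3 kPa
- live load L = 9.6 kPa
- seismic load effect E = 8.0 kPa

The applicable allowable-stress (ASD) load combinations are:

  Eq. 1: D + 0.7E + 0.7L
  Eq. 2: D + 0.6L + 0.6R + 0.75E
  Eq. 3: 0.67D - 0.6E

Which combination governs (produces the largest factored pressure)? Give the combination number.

Eq. 1: 1.0(11.3) + 0.7(8.0) + 0.7(9.6) = 11.30 + 5.60 + 6.72 = 23.62
Eq. 2: 1.0(11.3) + 0.6(9.6) + 0.6(4.3) + 0.75(8.0) = 11.30 + 5.76 + 2.58 + 6.00 = 25.64
Eq. 3: 0.67(11.3) - 0.6(8.0) = 7.57 - 4.80 = 2.77
The largest value is 25.64 kPa from combination 2.

Combination 2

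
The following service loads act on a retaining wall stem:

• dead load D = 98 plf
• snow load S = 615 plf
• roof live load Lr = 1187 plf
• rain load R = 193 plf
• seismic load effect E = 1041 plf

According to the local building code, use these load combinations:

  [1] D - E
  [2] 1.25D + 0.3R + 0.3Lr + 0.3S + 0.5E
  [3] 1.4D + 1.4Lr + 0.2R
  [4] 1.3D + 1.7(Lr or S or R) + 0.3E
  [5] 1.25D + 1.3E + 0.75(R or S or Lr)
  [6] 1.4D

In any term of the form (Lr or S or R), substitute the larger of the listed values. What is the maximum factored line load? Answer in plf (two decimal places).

2457.60 plf

(Lr or S or R) → Lr = 1187 plf; (R or S or Lr) → Lr = 1187 plf.
[1] 1.0(98) - 1.0(1041) = 98.00 - 1041.00 = -943.00
[2] 1.25(98) + 0.3(193) + 0.3(1187) + 0.3(615) + 0.5(1041) = 122.50 + 57.90 + 356.10 + 184.50 + 520.50 = 1241.50
[3] 1.4(98) + 1.4(1187) + 0.2(193) = 137.20 + 1661.80 + 38.60 = 1837.60
[4] 1.3(98) + 1.7(1187) + 0.3(1041) = 127.40 + 2017.90 + 312.30 = 2457.60
[5] 1.25(98) + 1.3(1041) + 0.75(1187) = 122.50 + 1353.30 + 890.25 = 2366.05
[6] 1.4(98) = 137.20
Combination 4 governs: w_u = 2457.60 plf.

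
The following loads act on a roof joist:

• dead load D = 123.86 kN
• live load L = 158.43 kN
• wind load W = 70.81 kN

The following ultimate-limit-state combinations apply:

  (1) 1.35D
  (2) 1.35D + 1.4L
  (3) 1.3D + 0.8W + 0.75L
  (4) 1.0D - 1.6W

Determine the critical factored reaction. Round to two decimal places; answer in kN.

389.01 kN

(1) 1.35(123.86) = 167.21
(2) 1.35(123.86) + 1.4(158.43) = 167.21 + 221.80 = 389.01
(3) 1.3(123.86) + 0.8(70.81) + 0.75(158.43) = 161.02 + 56.65 + 118.82 = 336.49
(4) 1.0(123.86) - 1.6(70.81) = 123.86 - 113.30 = 10.56
The controlling combination is 2, giving 389.01 kN.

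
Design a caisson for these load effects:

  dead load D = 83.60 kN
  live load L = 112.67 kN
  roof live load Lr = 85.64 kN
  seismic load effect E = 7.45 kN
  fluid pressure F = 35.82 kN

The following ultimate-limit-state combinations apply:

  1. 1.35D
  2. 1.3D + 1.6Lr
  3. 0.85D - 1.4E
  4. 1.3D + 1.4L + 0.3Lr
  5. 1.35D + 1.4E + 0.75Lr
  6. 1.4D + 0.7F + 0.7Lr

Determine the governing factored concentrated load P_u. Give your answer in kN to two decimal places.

1. 1.35(83.60) = 112.86
2. 1.3(83.60) + 1.6(85.64) = 108.68 + 137.02 = 245.70
3. 0.85(83.60) - 1.4(7.45) = 71.06 - 10.43 = 60.63
4. 1.3(83.60) + 1.4(112.67) + 0.3(85.64) = 108.68 + 157.74 + 25.69 = 292.11
5. 1.35(83.60) + 1.4(7.45) + 0.75(85.64) = 112.86 + 10.43 + 64.23 = 187.52
6. 1.4(83.60) + 0.7(35.82) + 0.7(85.64) = 117.04 + 25.07 + 59.95 = 202.06
The controlling combination is 4, giving 292.11 kN.

292.11 kN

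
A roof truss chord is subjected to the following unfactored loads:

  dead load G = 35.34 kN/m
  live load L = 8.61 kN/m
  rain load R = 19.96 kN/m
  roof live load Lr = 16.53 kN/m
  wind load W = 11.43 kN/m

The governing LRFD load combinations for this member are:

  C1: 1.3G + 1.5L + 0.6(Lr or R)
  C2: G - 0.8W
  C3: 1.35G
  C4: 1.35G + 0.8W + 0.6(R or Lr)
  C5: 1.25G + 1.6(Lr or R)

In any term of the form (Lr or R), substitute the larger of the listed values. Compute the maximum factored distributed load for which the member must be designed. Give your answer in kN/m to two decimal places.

(Lr or R) → R = 19.96 kN/m; (R or Lr) → R = 19.96 kN/m.
C1: 1.3(35.34) + 1.5(8.61) + 0.6(19.96) = 70.83
C2: 1.0(35.34) - 0.8(11.43) = 35.34 - 9.14 = 26.20
C3: 1.35(35.34) = 47.71
C4: 1.35(35.34) + 0.8(11.43) + 0.6(19.96) = 47.71 + 9.14 + 11.98 = 68.83
C5: 1.25(35.34) + 1.6(19.96) = 76.11
The controlling combination is 5, giving 76.11 kN/m.

76.11 kN/m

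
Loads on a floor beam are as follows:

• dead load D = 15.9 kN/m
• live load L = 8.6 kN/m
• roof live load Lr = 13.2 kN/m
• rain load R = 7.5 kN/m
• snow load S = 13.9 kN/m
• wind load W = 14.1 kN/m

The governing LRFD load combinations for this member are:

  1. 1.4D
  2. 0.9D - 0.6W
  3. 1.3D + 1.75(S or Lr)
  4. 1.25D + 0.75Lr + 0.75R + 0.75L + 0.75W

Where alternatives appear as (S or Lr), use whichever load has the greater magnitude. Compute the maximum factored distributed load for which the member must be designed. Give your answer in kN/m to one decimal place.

52.4 kN/m

(S or Lr) → S = 13.9 kN/m.
1. 1.4(15.9) = 22.3
2. 0.9(15.9) - 0.6(14.1) = 5.9
3. 1.3(15.9) + 1.75(13.9) = 45.0
4. 1.25(15.9) + 0.75(13.2) + 0.75(7.5) + 0.75(8.6) + 0.75(14.1) = 52.4
The controlling combination is 4, giving 52.4 kN/m.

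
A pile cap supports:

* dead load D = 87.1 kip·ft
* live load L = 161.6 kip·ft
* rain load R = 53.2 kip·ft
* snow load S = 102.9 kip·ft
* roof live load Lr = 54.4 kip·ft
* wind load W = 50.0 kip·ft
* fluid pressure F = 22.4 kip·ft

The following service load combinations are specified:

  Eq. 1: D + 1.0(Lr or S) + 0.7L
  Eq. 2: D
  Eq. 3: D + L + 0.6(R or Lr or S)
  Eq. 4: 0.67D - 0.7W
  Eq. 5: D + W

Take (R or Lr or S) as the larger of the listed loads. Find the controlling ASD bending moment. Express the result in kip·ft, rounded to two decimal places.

310.44 kip·ft

(Lr or S) → S = 102.9 kip·ft; (R or Lr or S) → S = 102.9 kip·ft.
Eq. 1: 1.0(87.1) + 1.0(102.9) + 0.7(161.6) = 87.10 + 102.90 + 113.12 = 303.12
Eq. 2: 1.0(87.1) = 87.10
Eq. 3: 1.0(87.1) + 1.0(161.6) + 0.6(102.9) = 87.10 + 161.60 + 61.74 = 310.44
Eq. 4: 0.67(87.1) - 0.7(50.0) = 58.36 - 35.00 = 23.36
Eq. 5: 1.0(87.1) + 1.0(50.0) = 87.10 + 50.00 = 137.10
Combination 3 governs: M = 310.44 kip·ft.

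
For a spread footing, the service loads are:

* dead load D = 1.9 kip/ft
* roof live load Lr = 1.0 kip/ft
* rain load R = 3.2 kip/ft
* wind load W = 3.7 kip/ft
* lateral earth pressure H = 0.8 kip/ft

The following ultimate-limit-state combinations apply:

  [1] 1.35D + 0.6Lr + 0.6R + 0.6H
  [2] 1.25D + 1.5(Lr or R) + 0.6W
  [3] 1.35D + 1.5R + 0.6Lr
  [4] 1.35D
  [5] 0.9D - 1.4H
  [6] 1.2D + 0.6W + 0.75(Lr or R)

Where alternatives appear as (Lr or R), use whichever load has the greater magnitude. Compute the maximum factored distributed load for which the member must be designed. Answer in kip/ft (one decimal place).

(Lr or R) → R = 3.2 kip/ft.
[1] 1.35(1.9) + 0.6(1.0) + 0.6(3.2) + 0.6(0.8) = 2.6 + 0.6 + 1.9 + 0.5 = 5.6
[2] 1.25(1.9) + 1.5(3.2) + 0.6(3.7) = 2.4 + 4.8 + 2.2 = 9.4
[3] 1.35(1.9) + 1.5(3.2) + 0.6(1.0) = 2.6 + 4.8 + 0.6 = 8.0
[4] 1.35(1.9) = 2.6
[5] 0.9(1.9) - 1.4(0.8) = 1.7 - 1.1 = 0.6
[6] 1.2(1.9) + 0.6(3.7) + 0.75(3.2) = 2.3 + 2.2 + 2.4 = 6.9
The controlling combination is 2, giving 9.4 kip/ft.

9.4 kip/ft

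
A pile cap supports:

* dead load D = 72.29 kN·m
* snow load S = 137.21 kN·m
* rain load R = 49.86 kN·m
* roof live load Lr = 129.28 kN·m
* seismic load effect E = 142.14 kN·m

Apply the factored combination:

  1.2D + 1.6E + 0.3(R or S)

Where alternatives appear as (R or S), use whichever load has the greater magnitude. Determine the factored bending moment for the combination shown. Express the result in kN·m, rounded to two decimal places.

355.34 kN·m

(R or S) → S = 137.21 kN·m.
1.2(72.29) + 1.6(142.14) + 0.3(137.21) = 355.34
M_u = 355.34 kN·m.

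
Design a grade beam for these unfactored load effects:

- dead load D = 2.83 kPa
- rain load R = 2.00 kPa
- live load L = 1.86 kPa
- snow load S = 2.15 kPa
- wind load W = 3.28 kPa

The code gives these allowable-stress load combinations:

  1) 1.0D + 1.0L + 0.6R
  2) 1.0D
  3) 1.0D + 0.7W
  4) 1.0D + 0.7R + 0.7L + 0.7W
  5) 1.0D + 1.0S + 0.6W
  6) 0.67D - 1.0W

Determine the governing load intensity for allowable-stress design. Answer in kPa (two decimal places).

7.83 kPa

1) 1.0(2.83) + 1.0(1.86) + 0.6(2.00) = 2.83 + 1.86 + 1.20 = 5.89
2) 1.0(2.83) = 2.83
3) 1.0(2.83) + 0.7(3.28) = 2.83 + 2.30 = 5.13
4) 1.0(2.83) + 0.7(2.00) + 0.7(1.86) + 0.7(3.28) = 2.83 + 1.40 + 1.30 + 2.30 = 7.83
5) 1.0(2.83) + 1.0(2.15) + 0.6(3.28) = 2.83 + 2.15 + 1.97 = 6.95
6) 0.67(2.83) - 1.0(3.28) = 1.90 - 3.28 = -1.38
Combination 4 governs: q = 7.83 kPa.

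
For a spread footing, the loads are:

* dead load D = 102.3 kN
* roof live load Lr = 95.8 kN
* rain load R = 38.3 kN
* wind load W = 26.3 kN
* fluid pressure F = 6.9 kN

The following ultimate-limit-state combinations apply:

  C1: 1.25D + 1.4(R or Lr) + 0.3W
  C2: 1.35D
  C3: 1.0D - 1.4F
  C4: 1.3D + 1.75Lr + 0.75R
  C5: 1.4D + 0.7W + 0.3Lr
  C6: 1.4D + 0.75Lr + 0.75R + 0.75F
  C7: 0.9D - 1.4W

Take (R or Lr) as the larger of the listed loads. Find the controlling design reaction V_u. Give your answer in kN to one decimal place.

(R or Lr) → Lr = 95.8 kN.
C1: 1.25(102.3) + 1.4(95.8) + 0.3(26.3) = 269.9
C2: 1.35(102.3) = 138.1
C3: 1.0(102.3) - 1.4(6.9) = 92.6
C4: 1.3(102.3) + 1.75(95.8) + 0.75(38.3) = 329.4
C5: 1.4(102.3) + 0.7(26.3) + 0.3(95.8) = 190.4
C6: 1.4(102.3) + 0.75(95.8) + 0.75(38.3) + 0.75(6.9) = 249.0
C7: 0.9(102.3) - 1.4(26.3) = 55.3
The controlling combination is 4, giving 329.4 kN.

329.4 kN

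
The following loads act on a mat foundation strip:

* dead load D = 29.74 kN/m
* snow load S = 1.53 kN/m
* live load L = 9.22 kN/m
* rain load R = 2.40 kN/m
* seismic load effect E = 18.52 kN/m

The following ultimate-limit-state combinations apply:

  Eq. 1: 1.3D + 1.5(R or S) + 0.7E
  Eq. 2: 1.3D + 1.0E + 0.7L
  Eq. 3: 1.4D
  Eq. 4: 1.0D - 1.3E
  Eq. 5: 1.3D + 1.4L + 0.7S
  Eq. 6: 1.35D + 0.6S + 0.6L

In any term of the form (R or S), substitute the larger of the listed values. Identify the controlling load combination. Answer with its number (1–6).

(R or S) → R = 2.40 kN/m.
Eq. 1: 1.3(29.74) + 1.5(2.40) + 0.7(18.52) = 55.23
Eq. 2: 1.3(29.74) + 1.0(18.52) + 0.7(9.22) = 63.64
Eq. 3: 1.4(29.74) = 41.64
Eq. 4: 1.0(29.74) - 1.3(18.52) = 29.74 - 24.08 = 5.66
Eq. 5: 1.3(29.74) + 1.4(9.22) + 0.7(1.53) = 38.66 + 12.91 + 1.07 = 52.64
Eq. 6: 1.35(29.74) + 0.6(1.53) + 0.6(9.22) = 40.15 + 0.92 + 5.53 = 46.60
The largest value is 63.64 kN/m from combination 2.

Combination 2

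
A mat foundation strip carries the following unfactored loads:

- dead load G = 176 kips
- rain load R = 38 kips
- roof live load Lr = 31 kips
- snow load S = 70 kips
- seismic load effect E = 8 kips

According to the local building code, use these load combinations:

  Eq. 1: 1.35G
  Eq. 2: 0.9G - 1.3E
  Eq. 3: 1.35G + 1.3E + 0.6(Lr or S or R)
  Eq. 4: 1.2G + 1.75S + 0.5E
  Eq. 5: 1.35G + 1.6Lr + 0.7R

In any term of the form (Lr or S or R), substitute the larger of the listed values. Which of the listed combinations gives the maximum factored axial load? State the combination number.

Combination 4

(Lr or S or R) → S = 70 kips.
Eq. 1: 1.35(176) = 237.60
Eq. 2: 0.9(176) - 1.3(8) = 158.40 - 10.40 = 148.00
Eq. 3: 1.35(176) + 1.3(8) + 0.6(70) = 237.60 + 10.40 + 42.00 = 290.00
Eq. 4: 1.2(176) + 1.75(70) + 0.5(8) = 211.20 + 122.50 + 4.00 = 337.70
Eq. 5: 1.35(176) + 1.6(31) + 0.7(38) = 237.60 + 49.60 + 26.60 = 313.80
The largest value is 337.70 kips from combination 4.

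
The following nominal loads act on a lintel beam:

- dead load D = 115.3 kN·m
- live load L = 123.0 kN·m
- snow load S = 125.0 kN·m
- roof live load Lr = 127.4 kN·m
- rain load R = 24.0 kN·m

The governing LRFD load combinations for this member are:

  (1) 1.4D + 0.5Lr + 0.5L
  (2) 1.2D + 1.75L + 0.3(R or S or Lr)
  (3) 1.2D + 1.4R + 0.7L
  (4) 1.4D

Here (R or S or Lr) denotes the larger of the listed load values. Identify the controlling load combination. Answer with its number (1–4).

Combination 2

(R or S or Lr) → Lr = 127.4 kN·m.
(1) 1.4(115.3) + 0.5(127.4) + 0.5(123.0) = 161.42 + 63.70 + 61.50 = 286.62
(2) 1.2(115.3) + 1.75(123.0) + 0.3(127.4) = 138.36 + 215.25 + 38.22 = 391.83
(3) 1.2(115.3) + 1.4(24.0) + 0.7(123.0) = 138.36 + 33.60 + 86.10 = 258.06
(4) 1.4(115.3) = 161.42
The largest value is 391.83 kN·m from combination 2.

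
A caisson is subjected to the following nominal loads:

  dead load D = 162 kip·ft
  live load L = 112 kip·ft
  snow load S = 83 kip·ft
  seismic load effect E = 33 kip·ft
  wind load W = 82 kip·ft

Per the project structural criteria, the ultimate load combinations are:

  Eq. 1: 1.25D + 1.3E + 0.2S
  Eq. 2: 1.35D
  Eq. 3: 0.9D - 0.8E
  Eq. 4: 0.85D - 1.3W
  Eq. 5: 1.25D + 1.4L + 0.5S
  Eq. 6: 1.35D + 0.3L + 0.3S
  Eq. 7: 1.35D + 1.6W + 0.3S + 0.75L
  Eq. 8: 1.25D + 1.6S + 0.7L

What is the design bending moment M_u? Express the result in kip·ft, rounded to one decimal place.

Eq. 1: 1.25(162) + 1.3(33) + 0.2(83) = 202.5 + 42.9 + 16.6 = 262.0
Eq. 2: 1.35(162) = 218.7
Eq. 3: 0.9(162) - 0.8(33) = 145.8 - 26.4 = 119.4
Eq. 4: 0.85(162) - 1.3(82) = 137.7 - 106.6 = 31.1
Eq. 5: 1.25(162) + 1.4(112) + 0.5(83) = 202.5 + 156.8 + 41.5 = 400.8
Eq. 6: 1.35(162) + 0.3(112) + 0.3(83) = 218.7 + 33.6 + 24.9 = 277.2
Eq. 7: 1.35(162) + 1.6(82) + 0.3(83) + 0.75(112) = 218.7 + 131.2 + 24.9 + 84.0 = 458.8
Eq. 8: 1.25(162) + 1.6(83) + 0.7(112) = 202.5 + 132.8 + 78.4 = 413.7
The controlling combination is 7, giving 458.8 kip·ft.

458.8 kip·ft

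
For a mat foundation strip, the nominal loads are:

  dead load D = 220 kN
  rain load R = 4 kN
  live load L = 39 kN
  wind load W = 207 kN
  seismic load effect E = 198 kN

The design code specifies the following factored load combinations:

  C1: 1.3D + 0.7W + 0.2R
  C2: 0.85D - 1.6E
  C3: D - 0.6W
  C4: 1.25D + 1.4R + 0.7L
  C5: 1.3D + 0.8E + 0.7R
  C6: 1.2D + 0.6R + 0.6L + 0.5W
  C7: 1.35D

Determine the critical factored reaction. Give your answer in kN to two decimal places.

447.20 kN

C1: 1.3(220) + 0.7(207) + 0.2(4) = 431.70
C2: 0.85(220) - 1.6(198) = -129.80
C3: 1.0(220) - 0.6(207) = 95.80
C4: 1.25(220) + 1.4(4) + 0.7(39) = 307.90
C5: 1.3(220) + 0.8(198) + 0.7(4) = 447.20
C6: 1.2(220) + 0.6(4) + 0.6(39) + 0.5(207) = 393.30
C7: 1.35(220) = 297.00
The controlling combination is 5, giving 447.20 kN.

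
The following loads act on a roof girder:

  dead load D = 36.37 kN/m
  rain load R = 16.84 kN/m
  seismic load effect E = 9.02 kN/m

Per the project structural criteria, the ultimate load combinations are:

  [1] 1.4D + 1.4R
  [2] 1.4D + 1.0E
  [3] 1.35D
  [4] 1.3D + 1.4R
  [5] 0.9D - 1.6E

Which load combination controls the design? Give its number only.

[1] 1.4(36.37) + 1.4(16.84) = 74.49
[2] 1.4(36.37) + 1.0(9.02) = 50.92 + 9.02 = 59.94
[3] 1.35(36.37) = 49.10
[4] 1.3(36.37) + 1.4(16.84) = 47.28 + 23.58 = 70.86
[5] 0.9(36.37) - 1.6(9.02) = 32.73 - 14.43 = 18.30
The largest value is 74.49 kN/m from combination 1.

Combination 1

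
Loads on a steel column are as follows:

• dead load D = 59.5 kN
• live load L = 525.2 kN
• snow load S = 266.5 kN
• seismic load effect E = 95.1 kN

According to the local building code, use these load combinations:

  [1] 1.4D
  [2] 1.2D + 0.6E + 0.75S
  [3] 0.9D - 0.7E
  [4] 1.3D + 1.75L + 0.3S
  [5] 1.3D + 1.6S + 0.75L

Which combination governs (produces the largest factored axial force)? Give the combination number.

[1] 1.4(59.5) = 83.30
[2] 1.2(59.5) + 0.6(95.1) + 0.75(266.5) = 71.40 + 57.06 + 199.88 = 328.34
[3] 0.9(59.5) - 0.7(95.1) = 53.55 - 66.57 = -13.02
[4] 1.3(59.5) + 1.75(525.2) + 0.3(266.5) = 77.35 + 919.10 + 79.95 = 1076.40
[5] 1.3(59.5) + 1.6(266.5) + 0.75(525.2) = 77.35 + 426.40 + 393.90 = 897.65
The largest value is 1076.40 kN from combination 4.

Combination 4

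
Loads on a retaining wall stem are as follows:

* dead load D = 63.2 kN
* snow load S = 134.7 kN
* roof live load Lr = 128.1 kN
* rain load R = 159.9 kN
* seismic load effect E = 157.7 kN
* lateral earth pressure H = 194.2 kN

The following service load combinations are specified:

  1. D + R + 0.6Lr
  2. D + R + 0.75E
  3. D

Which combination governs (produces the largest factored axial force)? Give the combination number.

1. 1.0(63.2) + 1.0(159.9) + 0.6(128.1) = 299.96
2. 1.0(63.2) + 1.0(159.9) + 0.75(157.7) = 341.38
3. 1.0(63.2) = 63.20
The largest value is 341.38 kN from combination 2.

Combination 2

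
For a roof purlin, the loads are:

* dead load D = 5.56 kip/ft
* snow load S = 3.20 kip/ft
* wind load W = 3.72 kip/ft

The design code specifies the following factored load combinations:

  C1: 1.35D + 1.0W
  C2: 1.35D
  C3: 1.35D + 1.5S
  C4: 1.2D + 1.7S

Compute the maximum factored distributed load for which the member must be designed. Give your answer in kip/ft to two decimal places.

12.31 kip/ft

C1: 1.35(5.56) + 1.0(3.72) = 7.51 + 3.72 = 11.23
C2: 1.35(5.56) = 7.51
C3: 1.35(5.56) + 1.5(3.20) = 7.51 + 4.80 = 12.31
C4: 1.2(5.56) + 1.7(3.20) = 6.67 + 5.44 = 12.11
Combination 3 governs: w_u = 12.31 kip/ft.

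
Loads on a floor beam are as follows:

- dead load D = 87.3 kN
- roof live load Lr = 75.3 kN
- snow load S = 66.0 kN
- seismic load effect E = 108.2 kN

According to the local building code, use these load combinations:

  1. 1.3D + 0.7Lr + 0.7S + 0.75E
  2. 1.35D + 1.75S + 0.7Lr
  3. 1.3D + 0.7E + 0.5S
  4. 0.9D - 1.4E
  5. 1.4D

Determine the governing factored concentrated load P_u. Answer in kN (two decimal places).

293.55 kN

1. 1.3(87.3) + 0.7(75.3) + 0.7(66.0) + 0.75(108.2) = 113.49 + 52.71 + 46.20 + 81.15 = 293.55
2. 1.35(87.3) + 1.75(66.0) + 0.7(75.3) = 117.86 + 115.50 + 52.71 = 286.07
3. 1.3(87.3) + 0.7(108.2) + 0.5(66.0) = 113.49 + 75.74 + 33.00 = 222.23
4. 0.9(87.3) - 1.4(108.2) = 78.57 - 151.48 = -72.91
5. 1.4(87.3) = 122.22
Combination 1 governs: P_u = 293.55 kN.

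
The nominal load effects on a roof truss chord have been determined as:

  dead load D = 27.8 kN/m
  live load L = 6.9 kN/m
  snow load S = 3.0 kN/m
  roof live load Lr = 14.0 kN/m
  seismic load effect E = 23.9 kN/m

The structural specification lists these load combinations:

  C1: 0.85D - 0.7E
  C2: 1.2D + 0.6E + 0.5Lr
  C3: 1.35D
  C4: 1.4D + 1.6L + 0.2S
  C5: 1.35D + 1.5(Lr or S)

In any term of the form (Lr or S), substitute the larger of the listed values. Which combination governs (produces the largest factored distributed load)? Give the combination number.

Combination 5

(Lr or S) → Lr = 14.0 kN/m.
C1: 0.85(27.8) - 0.7(23.9) = 23.6 - 16.7 = 6.9
C2: 1.2(27.8) + 0.6(23.9) + 0.5(14.0) = 33.4 + 14.3 + 7.0 = 54.7
C3: 1.35(27.8) = 37.5
C4: 1.4(27.8) + 1.6(6.9) + 0.2(3.0) = 50.6
C5: 1.35(27.8) + 1.5(14.0) = 37.5 + 21.0 = 58.5
The largest value is 58.5 kN/m from combination 5.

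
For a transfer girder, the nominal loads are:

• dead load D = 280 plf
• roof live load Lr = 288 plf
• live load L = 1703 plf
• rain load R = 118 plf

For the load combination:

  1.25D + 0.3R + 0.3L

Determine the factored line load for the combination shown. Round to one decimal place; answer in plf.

896.3 plf

1.25(280) + 0.3(118) + 0.3(1703) = 350.0 + 35.4 + 510.9 = 896.3
w_u = 896.3 plf.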